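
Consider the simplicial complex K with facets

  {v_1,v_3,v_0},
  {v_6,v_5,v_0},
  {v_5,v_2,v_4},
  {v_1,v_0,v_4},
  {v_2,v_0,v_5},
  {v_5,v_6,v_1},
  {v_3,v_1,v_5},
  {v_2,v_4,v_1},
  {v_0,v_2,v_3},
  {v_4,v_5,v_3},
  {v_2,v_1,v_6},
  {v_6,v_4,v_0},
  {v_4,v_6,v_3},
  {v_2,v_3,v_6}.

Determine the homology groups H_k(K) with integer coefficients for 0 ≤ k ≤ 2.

Order the vertices as v_0 < v_1 < v_2 < v_3 < v_4 < v_5 < v_6. Listing each simplex with vertices in this order, K has dimension 2 with simplices:

  0-simplices (7): [v_0], [v_1], [v_2], [v_3], [v_4], [v_5], [v_6]
  1-simplices (21): (21 of them)
  2-simplices (14): (14 of them)

so the chain groups are C_0 ≅ Z^7, C_1 ≅ Z^21, C_2 ≅ Z^14.

Boundary ∂_1: C_1 → C_0 sends each edge [p,q] (with p < q) to q − p. For instance
  ∂[v_2,v_6] = [v_6] − [v_2].
The 7×21 boundary matrix has rank 6 and Smith normal form diag(1,1,1,1,1,1).

The boundary map ∂_2: C_2 → C_1 sends each 2-simplex [p,q,r] to [q,r] − [p,r] + [p,q]. For instance
  ∂[v_0,v_4,v_6] = [v_4,v_6] − [v_0,v_6] + [v_0,v_4],
  ∂[v_3,v_4,v_5] = [v_4,v_5] − [v_3,v_5] + [v_3,v_4].
The 21×14 boundary matrix has rank 13 and Smith normal form diag(1,1,1,1,1,1,1,1,1,1,1,1,1).

Now H_k = ker ∂_k / im ∂_{k+1}, so:

  H_0: rank C_0 − rank ∂_1 = 7 − 6 = 1, and the invariant factors of ∂_1 are all 1, so H_0 = Z.
  H_1: rank ker ∂_1 − rank ∂_2 = (21 − 6) − 13 = 2, and the invariant factors of ∂_2 are all 1, so H_1 = Z^2.
  H_2: rank ker ∂_2 − rank ∂_3 = (14 − 13) − 0 = 1, and there is no ∂_3, so H_2 = Z.

H_0 ≅ Z,  H_1 ≅ Z^2,  H_2 ≅ Z.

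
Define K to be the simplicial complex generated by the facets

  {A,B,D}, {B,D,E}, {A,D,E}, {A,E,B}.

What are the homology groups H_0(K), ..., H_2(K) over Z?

We work with the vertex ordering A < B < D < E. The simplices of K, each written with vertices in increasing order, are:

  0-simplices (4): A, B, D, E
  1-simplices (6): AB, AD, AE, BD, BE, DE
  2-simplices (4): ABD, ABE, ADE, BDE

so the chain groups are C_0 ≅ Z^4, C_1 ≅ Z^6, C_2 ≅ Z^4.

The boundary map ∂_1: C_1 → C_0 maps an edge to its endpoints' difference, ∂[p,q] = q − p. For instance
  ∂AE = E − A.
As a 4×6 matrix over Z this has rank 3, with invariant factors (1,1,1).

The boundary map ∂_2: C_2 → C_1 maps a triangle to the signed sum of its edges. For instance
  ∂ADE = DE − AE + AD,
  ∂BDE = DE − BE + BD.
This gives a 6×4 integer matrix of rank 3; reducing to Smith normal form yields diagonal entries (1,1,1).

Now H_k = ker ∂_k / im ∂_{k+1}, so:

  H_0: rank C_0 − rank ∂_1 = 4 − 3 = 1, and the invariant factors of ∂_1 are all 1, so H_0 ≅ Z.
  H_1: rank ker ∂_1 − rank ∂_2 = (6 − 3) − 3 = 0, and the invariant factors of ∂_2 are all 1, so H_1 ≅ 0.
  H_2: rank ker ∂_2 − rank ∂_3 = (4 − 3) − 0 = 1, and there is no ∂_3, so H_2 ≅ Z.

As a check, the Euler characteristic is 4 − 6 + 4 = 2, which agrees with 1 − 0 + 1 = 2.

H_0 ≅ Z,  H_1 = 0,  H_2 ≅ Z.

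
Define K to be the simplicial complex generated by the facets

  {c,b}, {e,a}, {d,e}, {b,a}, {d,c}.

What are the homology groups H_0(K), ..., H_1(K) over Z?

We work with the vertex ordering a < b < c < d < e. The simplices of K, each written with vertices in increasing order, are:

  0-simplices (5): a, b, c, d, e
  1-simplices (5): ab, ae, bc, cd, de

so the chain groups are C_0 ≅ Z^5, C_1 ≅ Z^5.

The boundary map ∂_1: C_1 → C_0 is given by ∂[p,q] = [q] − [p]. For instance
  ∂ae = e − a.
This gives a 5×5 integer matrix of rank 4; reducing to Smith normal form yields diagonal entries (1,1,1,1).

Reading off H_k = ker ∂_k / im ∂_{k+1}:

  H_0: rank C_0 − rank ∂_1 = 5 − 4 = 1, and the invariant factors of ∂_1 are all 1, so H_0 = Z.
  H_1: rank ker ∂_1 − rank ∂_2 = (5 − 4) − 0 = 1, and there is no ∂_2, so H_1 = Z.

H_0 = Z,  H_1 = Z.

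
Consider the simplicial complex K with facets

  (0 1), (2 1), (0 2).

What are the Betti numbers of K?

b_0 = 1, b_1 = 1.

Order the vertices as 0 < 1 < 2. Listing each simplex with vertices in this order, K has dimension 1 with simplices:

  0-simplices (3): [0], [1], [2]
  1-simplices (3): [0,1], [0,2], [1,2]

Hence C_0 ≅ Z^3, C_1 ≅ Z^3.

∂_1: C_1 → C_0 maps an edge to its endpoints' difference, ∂[p,q] = q − p. For instance
  ∂[1,2] = [2] − [1].
As a 3×3 matrix over Z this has rank 2, with invariant factors (1,1).

Now H_k = ker ∂_k / im ∂_{k+1}, so:

  H_0: rank C_0 − rank ∂_1 = 3 − 2 = 1, and the invariant factors of ∂_1 are all 1, so H_0 ≅ Z.
  H_1: rank ker ∂_1 − rank ∂_2 = (3 − 2) − 0 = 1, and there is no ∂_2, so H_1 ≅ Z.

Hence the Betti numbers are b_0 = 1, b_1 = 1.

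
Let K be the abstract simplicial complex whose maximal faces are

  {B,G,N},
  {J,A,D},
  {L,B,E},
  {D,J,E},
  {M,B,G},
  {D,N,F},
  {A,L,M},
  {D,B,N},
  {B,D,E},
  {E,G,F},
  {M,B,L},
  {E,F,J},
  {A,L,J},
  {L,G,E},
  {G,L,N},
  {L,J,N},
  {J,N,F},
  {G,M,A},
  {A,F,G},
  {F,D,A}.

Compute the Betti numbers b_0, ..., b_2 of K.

Order the vertices as A < B < D < E < F < G < J < L < M < N. Listing each simplex with vertices in this order, K has dimension 2 with simplices:

  0-simplices (10): A, B, D, E, F, G, J, L, M, N
  1-simplices (30): AD, AF, AG, AJ, AL, AM, BD, BE, BG, BL, BM, BN, DE, DF, DJ, DN, EF, EG, EJ, EL, FG, FJ, FN, GL, GM, GN, JL, JN, LM, LN
  2-simplices (20): ADF, ADJ, AFG, AGM, AJL, ALM, BDE, BDN, BEL, BGM, BGN, BLM, DEJ, DFN, EFG, EFJ, EGL, FJN, GLN, JLN

so the chain groups are C_0 ≅ Z^10, C_1 ≅ Z^30, C_2 ≅ Z^20.

Boundary ∂_1: C_1 → C_0 sends each edge [p,q] (with p < q) to q − p.
As a 10×30 matrix over Z this has rank 9, with invariant factors (1,1,1,1,1,1,1,1,1).

∂_2: C_2 → C_1 sends each 2-simplex [p,q,r] to [q,r] − [p,r] + [p,q]. For instance
  ∂ALM = LM − AM + AL,
  ∂BGM = GM − BM + BG.
The resulting 30×20 matrix has rank 20, and its Smith normal form has invariant factors (1,1,1,1,1,1,1,1,1,1,1,1,1,1,1,1,1,1,1,2).

From H_k ≅ ker(∂_k) / im(∂_{k+1}) we obtain:

  H_0: rank C_0 − rank ∂_1 = 10 − 9 = 1, and the invariant factors of ∂_1 are all 1, so H_0 = Z.
  H_1: rank ker ∂_1 − rank ∂_2 = (30 − 9) − 20 = 1, and ∂_2 has invariant factor 2 > 1, so H_1 = Z ⊕ Z/2.
  H_2: rank ker ∂_2 − rank ∂_3 = (20 − 20) − 0 = 0, and there is no ∂_3, so H_2 = 0.

As a check, the Euler characteristic is 10 − 30 + 20 = 0, which agrees with 1 − 1 + 0 = 0.
(K is a triangulation of the Klein bottle.)

Hence the Betti numbers are b_0 = 1, b_1 = 1, b_2 = 0.

b_0 = 1, b_1 = 1, b_2 = 0.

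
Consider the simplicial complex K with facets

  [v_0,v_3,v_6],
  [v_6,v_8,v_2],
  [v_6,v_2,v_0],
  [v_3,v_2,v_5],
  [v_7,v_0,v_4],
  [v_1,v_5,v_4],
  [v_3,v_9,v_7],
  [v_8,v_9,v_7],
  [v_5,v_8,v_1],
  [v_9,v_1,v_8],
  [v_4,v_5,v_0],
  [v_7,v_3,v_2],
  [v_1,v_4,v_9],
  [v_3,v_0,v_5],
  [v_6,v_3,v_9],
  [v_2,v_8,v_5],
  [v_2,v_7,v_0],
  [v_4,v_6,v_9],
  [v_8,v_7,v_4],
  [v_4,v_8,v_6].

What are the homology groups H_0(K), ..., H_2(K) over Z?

Take the total order v_0 < v_1 < v_2 < v_3 < v_4 < v_5 < v_6 < v_7 < v_8 < v_9 on the vertex set. Then K (dimension 2) consists of the simplices:

  0-simplices (10): [v_0], [v_1], [v_2], [v_3], [v_4], [v_5], [v_6], [v_7], [v_8], [v_9]
  1-simplices (30): (30 of them)
  2-simplices (20): (20 of them)

giving chain groups C_0 ≅ Z^10, C_1 ≅ Z^30, C_2 ≅ Z^20.

∂_1: C_1 → C_0 maps an edge to its endpoints' difference, ∂[p,q] = q − p. For instance
  ∂[v_3,v_7] = [v_7] − [v_3].
As a 10×30 matrix over Z this has rank 9, with invariant factors (1,1,1,1,1,1,1,1,1).

Boundary ∂_2: C_2 → C_1 acts by ∂[p,q,r] = [q,r] − [p,r] + [p,q]. For instance
  ∂[v_4,v_6,v_8] = [v_6,v_8] − [v_4,v_8] + [v_4,v_6],
  ∂[v_2,v_5,v_8] = [v_5,v_8] − [v_2,v_8] + [v_2,v_5].
The resulting 30×20 matrix has rank 20, and its Smith normal form has invariant factors (1,1,1,1,1,1,1,1,1,1,1,1,1,1,1,1,1,1,1,2).

Computing H_k = (kernel of ∂_k) / (image of ∂_{k+1}):

  H_0: rank C_0 − rank ∂_1 = 10 − 9 = 1, and the invariant factors of ∂_1 are all 1, so H_0 = Z.
  H_1: rank ker ∂_1 − rank ∂_2 = (30 − 9) − 20 = 1, and ∂_2 has invariant factor 2 > 1, so H_1 = Z ⊕ Z/2.
  H_2: rank ker ∂_2 − rank ∂_3 = (20 − 20) − 0 = 0, and there is no ∂_3, so H_2 = 0.

H_0 = Z,  H_1 = Z ⊕ Z/2,  H_2 = 0.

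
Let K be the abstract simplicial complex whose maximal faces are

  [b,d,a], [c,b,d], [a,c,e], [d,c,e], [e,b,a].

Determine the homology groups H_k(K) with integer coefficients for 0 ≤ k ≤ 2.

Fix the vertex order a < b < c < d < e and write every simplex with vertices in increasing order. Then dim K = 2 and the simplices of K are:

  0-simplices (5): a, b, c, d, e
  1-simplices (10): ab, ac, ad, ae, bc, bd, be, cd, ce, de
  2-simplices (5): abd, abe, ace, bcd, cde

Hence C_0 ≅ Z^5, C_1 ≅ Z^10, C_2 ≅ Z^5.

The boundary map ∂_1: C_1 → C_0 maps an edge to its endpoints' difference, ∂[p,q] = q − p.
As a 5×10 matrix over Z this has rank 4, with invariant factors (1,1,1,1).

The boundary map ∂_2: C_2 → C_1 sends each 2-simplex [p,q,r] to [q,r] − [p,r] + [p,q]. For instance
  ∂bcd = cd − bd + bc,
  ∂abd = bd − ad + ab.
As a 10×5 matrix over Z this has rank 5, with invariant factors (1,1,1,1,1).

From H_k ≅ ker(∂_k) / im(∂_{k+1}) we obtain:

  H_0: rank C_0 − rank ∂_1 = 5 − 4 = 1, and the invariant factors of ∂_1 are all 1, so H_0 ≅ Z.
  H_1: rank ker ∂_1 − rank ∂_2 = (10 − 4) − 5 = 1, and the invariant factors of ∂_2 are all 1, so H_1 ≅ Z.
  H_2: rank ker ∂_2 − rank ∂_3 = (5 − 5) − 0 = 0, and there is no ∂_3, so H_2 ≅ 0.

H_0 = Z,  H_1 = Z,  H_2 = 0.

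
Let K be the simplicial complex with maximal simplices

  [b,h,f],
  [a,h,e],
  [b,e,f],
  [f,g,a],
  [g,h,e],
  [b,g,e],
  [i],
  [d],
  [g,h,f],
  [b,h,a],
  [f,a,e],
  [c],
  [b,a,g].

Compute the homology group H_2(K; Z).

H_2 ≅ 0.

Take the total order a < b < c < d < e < f < g < h < i on the vertex set. Then K (dimension 2) consists of the simplices:

  0-simplices (9): a, b, c, d, e, f, g, h, i
  1-simplices (15): ab, ae, af, ag, ah, be, bf, bg, bh, ef, eg, eh, fg, fh, gh
  2-simplices (10): abg, abh, aef, aeh, afg, bef, beg, bfh, egh, fgh

Hence C_0 ≅ Z^9, C_1 ≅ Z^15, C_2 ≅ Z^10.

The boundary map ∂_1: C_1 → C_0 sends each edge [p,q] (with p < q) to q − p.
The resulting 9×15 matrix has rank 5, and its Smith normal form has invariant factors (1,1,1,1,1).

The boundary map ∂_2: C_2 → C_1 acts by ∂[p,q,r] = [q,r] − [p,r] + [p,q]. For instance
  ∂abh = bh − ah + ab,
  ∂bef = ef − bf + be.
As a 15×10 matrix over Z this has rank 10, with invariant factors (1,1,1,1,1,1,1,1,1,2).

Now H_k = ker ∂_k / im ∂_{k+1}, so:

  H_2: rank ker ∂_2 − rank ∂_3 = (10 − 10) − 0 = 0, and there is no ∂_3, so H_2 = 0.

(K is a triangulation of the disjoint union of a set of 3 points and the real projective plane RP^2.)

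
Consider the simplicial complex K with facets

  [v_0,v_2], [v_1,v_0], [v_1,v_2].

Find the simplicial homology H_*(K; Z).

Take the total order v_0 < v_1 < v_2 on the vertex set. Then K (dimension 1) consists of the simplices:

  0-simplices (3): [v_0], [v_1], [v_2]
  1-simplices (3): [v_0,v_1], [v_0,v_2], [v_1,v_2]

giving chain groups C_0 ≅ Z^3, C_1 ≅ Z^3.

∂_1: C_1 → C_0 is given by ∂[p,q] = [q] − [p].
The 3×3 boundary matrix has rank 2 and Smith normal form diag(1,1).

Reading off H_k = ker ∂_k / im ∂_{k+1}:

  H_0: rank C_0 − rank ∂_1 = 3 − 2 = 1, and the invariant factors of ∂_1 are all 1, so H_0 ≅ Z.
  H_1: rank ker ∂_1 − rank ∂_2 = (3 − 2) − 0 = 1, and there is no ∂_2, so H_1 ≅ Z.

(K is a triangulation of the circle S^1.)

H_0 ≅ Z,  H_1 ≅ Z.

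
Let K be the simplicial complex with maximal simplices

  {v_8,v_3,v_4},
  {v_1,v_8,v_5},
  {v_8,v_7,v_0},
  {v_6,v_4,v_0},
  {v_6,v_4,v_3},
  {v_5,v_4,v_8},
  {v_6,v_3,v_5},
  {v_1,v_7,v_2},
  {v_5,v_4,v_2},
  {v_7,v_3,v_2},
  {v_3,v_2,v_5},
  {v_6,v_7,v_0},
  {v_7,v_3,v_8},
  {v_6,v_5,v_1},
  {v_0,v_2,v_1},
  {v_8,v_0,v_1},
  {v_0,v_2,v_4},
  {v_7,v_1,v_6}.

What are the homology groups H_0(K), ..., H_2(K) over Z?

H_0 = Z,  H_1 = Z ⊕ Z/2Z,  H_2 = 0.

Order the vertices as v_0 < v_1 < v_2 < v_3 < v_4 < v_5 < v_6 < v_7 < v_8. Listing each simplex with vertices in this order, K has dimension 2 with simplices:

  0-simplices (9): [v_0], [v_1], [v_2], [v_3], [v_4], [v_5], [v_6], [v_7], [v_8]
  1-simplices (27): (27 of them)
  2-simplices (18): (18 of them)

giving chain groups C_0 ≅ Z^9, C_1 ≅ Z^27, C_2 ≅ Z^18.

∂_1: C_1 → C_0 maps an edge to its endpoints' difference, ∂[p,q] = q − p. For instance
  ∂[v_1,v_2] = [v_2] − [v_1].
As a 9×27 matrix over Z this has rank 8, with invariant factors (1,1,1,1,1,1,1,1).

∂_2: C_2 → C_1 sends each 2-simplex [p,q,r] to [q,r] − [p,r] + [p,q]. For instance
  ∂[v_3,v_4,v_8] = [v_4,v_8] − [v_3,v_8] + [v_3,v_4],
  ∂[v_0,v_4,v_6] = [v_4,v_6] − [v_0,v_6] + [v_0,v_4].
The resulting 27×18 matrix has rank 18, and its Smith normal form has invariant factors (1,1,1,1,1,1,1,1,1,1,1,1,1,1,1,1,1,2).

From H_k ≅ ker(∂_k) / im(∂_{k+1}) we obtain:

  H_0: rank C_0 − rank ∂_1 = 9 − 8 = 1, and the invariant factors of ∂_1 are all 1, so H_0 = Z.
  H_1: rank ker ∂_1 − rank ∂_2 = (27 − 8) − 18 = 1, and ∂_2 has invariant factor 2 > 1, so H_1 = Z ⊕ Z/2Z.
  H_2: rank ker ∂_2 − rank ∂_3 = (18 − 18) − 0 = 0, and there is no ∂_3, so H_2 = 0.

(K is a triangulation of the Klein bottle.)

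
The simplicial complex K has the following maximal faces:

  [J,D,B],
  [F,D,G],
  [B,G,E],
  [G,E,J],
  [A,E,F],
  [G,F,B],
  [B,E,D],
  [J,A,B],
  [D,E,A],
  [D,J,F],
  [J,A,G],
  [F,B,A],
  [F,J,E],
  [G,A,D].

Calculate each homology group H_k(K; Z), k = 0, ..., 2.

H_0 = Z,  H_1 = Z^2,  H_2 = Z.

Fix the vertex order A < B < D < E < F < G < J and write every simplex with vertices in increasing order. Then dim K = 2 and the simplices of K are:

  0-simplices (7): A, B, D, E, F, G, J
  1-simplices (21): AB, AD, AE, AF, AG, AJ, BD, BE, BF, BG, BJ, DE, DF, DG, DJ, EF, EG, EJ, FG, FJ, GJ
  2-simplices (14): ABF, ABJ, ADE, ADG, AEF, AGJ, BDE, BDJ, BEG, BFG, DFG, DFJ, EFJ, EGJ

so the chain groups are C_0 ≅ Z^7, C_1 ≅ Z^21, C_2 ≅ Z^14.

∂_1: C_1 → C_0 sends each edge [p,q] (with p < q) to q − p. For instance
  ∂BE = E − B.
The 7×21 boundary matrix has rank 6 and Smith normal form diag(1,1,1,1,1,1).

The boundary map ∂_2: C_2 → C_1 maps a triangle to the signed sum of its edges. For instance
  ∂AEF = EF − AF + AE,
  ∂EFJ = FJ − EJ + EF.
The resulting 21×14 matrix has rank 13, and its Smith normal form has invariant factors (1,1,1,1,1,1,1,1,1,1,1,1,1).

Reading off H_k = ker ∂_k / im ∂_{k+1}:

  H_0: rank C_0 − rank ∂_1 = 7 − 6 = 1, and the invariant factors of ∂_1 are all 1, so H_0 = Z.
  H_1: rank ker ∂_1 − rank ∂_2 = (21 − 6) − 13 = 2, and the invariant factors of ∂_2 are all 1, so H_1 = Z^2.
  H_2: rank ker ∂_2 − rank ∂_3 = (14 − 13) − 0 = 1, and there is no ∂_3, so H_2 = Z.

As a check, the Euler characteristic is 7 − 21 + 14 = 0, which agrees with 1 − 2 + 1 = 0.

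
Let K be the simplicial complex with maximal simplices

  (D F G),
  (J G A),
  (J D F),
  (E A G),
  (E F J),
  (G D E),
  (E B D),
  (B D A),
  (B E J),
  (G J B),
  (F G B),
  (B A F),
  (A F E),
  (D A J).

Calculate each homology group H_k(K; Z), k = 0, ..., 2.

We work with the vertex ordering A < B < D < E < F < G < J. The simplices of K, each written with vertices in increasing order, are:

  0-simplices (7): A, B, D, E, F, G, J
  1-simplices (21): AB, AD, AE, AF, AG, AJ, BD, BE, BF, BG, BJ, DE, DF, DG, DJ, EF, EG, EJ, FG, FJ, GJ
  2-simplices (14): ABD, ABF, ADJ, AEF, AEG, AGJ, BDE, BEJ, BFG, BGJ, DEG, DFG, DFJ, EFJ

Hence C_0 ≅ Z^7, C_1 ≅ Z^21, C_2 ≅ Z^14.

The boundary map ∂_1: C_1 → C_0 maps an edge to its endpoints' difference, ∂[p,q] = q − p.
This gives a 7×21 integer matrix of rank 6; reducing to Smith normal form yields diagonal entries (1,1,1,1,1,1).

∂_2: C_2 → C_1 sends each 2-simplex [p,q,r] to [q,r] − [p,r] + [p,q]. For instance
  ∂ADJ = DJ − AJ + AD,
  ∂DFG = FG − DG + DF.
As a 21×14 matrix over Z this has rank 13, with invariant factors (1,1,1,1,1,1,1,1,1,1,1,1,1).

Computing H_k = (kernel of ∂_k) / (image of ∂_{k+1}):

  H_0: rank C_0 − rank ∂_1 = 7 − 6 = 1, and the invariant factors of ∂_1 are all 1, so H_0 = Z.
  H_1: rank ker ∂_1 − rank ∂_2 = (21 − 6) − 13 = 2, and the invariant factors of ∂_2 are all 1, so H_1 = Z^2.
  H_2: rank ker ∂_2 − rank ∂_3 = (14 − 13) − 0 = 1, and there is no ∂_3, so H_2 = Z.

(K is a triangulation of the torus T^2.)

H_0 ≅ Z,  H_1 ≅ Z^2,  H_2 ≅ Z.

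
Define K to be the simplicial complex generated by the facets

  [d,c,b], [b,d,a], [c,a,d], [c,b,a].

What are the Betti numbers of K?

Order the vertices as a < b < c < d. Listing each simplex with vertices in this order, K has dimension 2 with simplices:

  0-simplices (4): a, b, c, d
  1-simplices (6): ab, ac, ad, bc, bd, cd
  2-simplices (4): abc, abd, acd, bcd

giving chain groups C_0 ≅ Z^4, C_1 ≅ Z^6, C_2 ≅ Z^4.

The boundary map ∂_1: C_1 → C_0 sends each edge [p,q] (with p < q) to q − p. For instance
  ∂bc = c − b.
As a 4×6 matrix over Z this has rank 3, with invariant factors (1,1,1).

∂_2: C_2 → C_1 maps a triangle to the signed sum of its edges. For instance
  ∂abd = bd − ad + ab,
  ∂bcd = cd − bd + bc.
This gives a 6×4 integer matrix of rank 3; reducing to Smith normal form yields diagonal entries (1,1,1).

Now H_k = ker ∂_k / im ∂_{k+1}, so:

  H_0: rank C_0 − rank ∂_1 = 4 − 3 = 1, and the invariant factors of ∂_1 are all 1, so H_0 = Z.
  H_1: rank ker ∂_1 − rank ∂_2 = (6 − 3) − 3 = 0, and the invariant factors of ∂_2 are all 1, so H_1 = 0.
  H_2: rank ker ∂_2 − rank ∂_3 = (4 − 3) − 0 = 1, and there is no ∂_3, so H_2 = Z.

As a check, the Euler characteristic is 4 − 6 + 4 = 2, which agrees with 1 − 0 + 1 = 2.
(K is a triangulation of the 2-sphere S^2.)

Hence the Betti numbers are b_0 = 1, b_1 = 0, b_2 = 1.

b_0 = 1, b_1 = 0, b_2 = 1.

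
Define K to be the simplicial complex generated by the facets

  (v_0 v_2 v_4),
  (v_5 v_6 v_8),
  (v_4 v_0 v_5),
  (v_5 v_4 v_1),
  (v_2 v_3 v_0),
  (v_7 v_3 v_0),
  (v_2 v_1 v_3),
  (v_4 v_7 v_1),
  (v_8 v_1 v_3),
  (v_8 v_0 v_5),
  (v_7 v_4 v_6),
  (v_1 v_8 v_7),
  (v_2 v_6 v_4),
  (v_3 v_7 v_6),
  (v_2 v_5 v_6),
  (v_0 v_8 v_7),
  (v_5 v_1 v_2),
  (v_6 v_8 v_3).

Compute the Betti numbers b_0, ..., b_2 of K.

b_0 = 1, b_1 = 1, b_2 = 0.

K has 9 vertices, 27 edges, 18 triangles.
rank ∂_0 = 0, rank ∂_1 = 8 ⇒ b_0 = 9 − 0 − 8 = 1; all invariant factors of ∂_1 are 1 so no torsion. So H_0 ≅ Z.
rank ∂_1 = 8, rank ∂_2 = 18 ⇒ b_1 = 27 − 8 − 18 = 1; ∂_2 has invariant factor(s) [2] giving torsion. So H_1 ≅ Z ⊕ Z/2.
rank ∂_2 = 18, rank ∂_3 = 0 ⇒ b_2 = 18 − 18 − 0 = 0. So H_2 ≅ 0.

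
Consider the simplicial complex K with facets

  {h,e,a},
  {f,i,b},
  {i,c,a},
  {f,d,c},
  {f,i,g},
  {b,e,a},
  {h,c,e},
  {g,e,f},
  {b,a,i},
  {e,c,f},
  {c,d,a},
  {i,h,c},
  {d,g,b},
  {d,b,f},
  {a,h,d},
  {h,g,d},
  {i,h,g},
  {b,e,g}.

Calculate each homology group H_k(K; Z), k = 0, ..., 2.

K has 9 vertices, 27 edges, 18 triangles.
rank ∂_0 = 0, rank ∂_1 = 8 ⇒ b_0 = 9 − 0 − 8 = 1; all invariant factors of ∂_1 are 1 so no torsion. So H_0 ≅ Z.
rank ∂_1 = 8, rank ∂_2 = 18 ⇒ b_1 = 27 − 8 − 18 = 1; ∂_2 has invariant factor(s) [2] giving torsion. So H_1 ≅ Z × Z/2.
rank ∂_2 = 18, rank ∂_3 = 0 ⇒ b_2 = 18 − 18 − 0 = 0. So H_2 ≅ 0.

H_0 = Z,  H_1 = Z × Z/2,  H_2 = 0.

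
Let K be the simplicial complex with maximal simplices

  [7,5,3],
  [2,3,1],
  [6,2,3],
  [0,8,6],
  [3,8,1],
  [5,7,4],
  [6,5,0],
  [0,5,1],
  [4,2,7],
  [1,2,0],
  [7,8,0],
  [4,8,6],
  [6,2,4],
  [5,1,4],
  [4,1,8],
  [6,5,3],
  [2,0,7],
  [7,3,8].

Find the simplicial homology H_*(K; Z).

H_0 = Z,  H_1 = Z^2,  H_2 = Z.

We work with the vertex ordering 0 < 1 < 2 < 3 < 4 < 5 < 6 < 7 < 8. The simplices of K, each written with vertices in increasing order, are:

  0-simplices (9): [0], [1], [2], [3], [4], [5], [6], [7], [8]
  1-simplices (27): (27 of them)
  2-simplices (18): [0,1,2], [0,1,5], [0,2,7], [0,5,6], [0,6,8], [0,7,8], [1,2,3], [1,3,8], [1,4,5], [1,4,8], [2,3,6], [2,4,6], [2,4,7], [3,5,6], [3,5,7], [3,7,8], [4,5,7], [4,6,8]

so the chain groups are C_0 ≅ Z^9, C_1 ≅ Z^27, C_2 ≅ Z^18.

The boundary map ∂_1: C_1 → C_0 maps an edge to its endpoints' difference, ∂[p,q] = q − p. For instance
  ∂[5,6] = [6] − [5].
The resulting 9×27 matrix has rank 8, and its Smith normal form has invariant factors (1,1,1,1,1,1,1,1).

Boundary ∂_2: C_2 → C_1 acts by ∂[p,q,r] = [q,r] − [p,r] + [p,q]. For instance
  ∂[2,4,6] = [4,6] − [2,6] + [2,4],
  ∂[1,3,8] = [3,8] − [1,8] + [1,3].
The resulting 27×18 matrix has rank 17, and its Smith normal form has invariant factors (1,1,1,1,1,1,1,1,1,1,1,1,1,1,1,1,1).

From H_k ≅ ker(∂_k) / im(∂_{k+1}) we obtain:

  H_0: rank C_0 − rank ∂_1 = 9 − 8 = 1, and the invariant factors of ∂_1 are all 1, so H_0 ≅ Z.
  H_1: rank ker ∂_1 − rank ∂_2 = (27 − 8) − 17 = 2, and the invariant factors of ∂_2 are all 1, so H_1 ≅ Z^2.
  H_2: rank ker ∂_2 − rank ∂_3 = (18 − 17) − 0 = 1, and there is no ∂_3, so H_2 ≅ Z.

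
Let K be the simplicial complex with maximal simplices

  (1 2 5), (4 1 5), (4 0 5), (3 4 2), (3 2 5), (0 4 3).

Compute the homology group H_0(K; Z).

H_0 ≅ Z.

Fix the vertex order 0 < 1 < 2 < 3 < 4 < 5 and write every simplex with vertices in increasing order. Then dim K = 2 and the simplices of K are:

  0-simplices (6): [0], [1], [2], [3], [4], [5]
  1-simplices (12): [0,3], [0,4], [0,5], [1,2], [1,4], [1,5], [2,3], [2,4], [2,5], [3,4], [3,5], [4,5]
  2-simplices (6): [0,3,4], [0,4,5], [1,2,5], [1,4,5], [2,3,4], [2,3,5]

Hence C_0 ≅ Z^6, C_1 ≅ Z^12, C_2 ≅ Z^6.

The boundary map ∂_1: C_1 → C_0 sends each edge [p,q] (with p < q) to q − p.
The 6×12 boundary matrix has rank 5 and Smith normal form diag(1,1,1,1,1).

∂_2: C_2 → C_1 sends each 2-simplex [p,q,r] to [q,r] − [p,r] + [p,q]. For instance
  ∂[2,3,5] = [3,5] − [2,5] + [2,3],
  ∂[0,3,4] = [3,4] − [0,4] + [0,3].
As a 12×6 matrix over Z this has rank 6, with invariant factors (1,1,1,1,1,1).

Reading off H_k = ker ∂_k / im ∂_{k+1}:

  H_0: rank C_0 − rank ∂_1 = 6 − 5 = 1, and the invariant factors of ∂_1 are all 1, so H_0 = Z.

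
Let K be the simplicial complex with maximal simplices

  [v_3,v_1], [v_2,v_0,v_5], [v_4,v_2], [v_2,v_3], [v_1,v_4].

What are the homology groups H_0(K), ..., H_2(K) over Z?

H_0 = Z,  H_1 = Z,  H_2 = 0.

We work with the vertex ordering v_0 < v_1 < v_2 < v_3 < v_4 < v_5. The simplices of K, each written with vertices in increasing order, are:

  0-simplices (6): [v_0], [v_1], [v_2], [v_3], [v_4], [v_5]
  1-simplices (7): [v_0,v_2], [v_0,v_5], [v_1,v_3], [v_1,v_4], [v_2,v_3], [v_2,v_4], [v_2,v_5]
  2-simplices (1): [v_0,v_2,v_5]

Hence C_0 ≅ Z^6, C_1 ≅ Z^7, C_2 ≅ Z^1.

Boundary ∂_1: C_1 → C_0 maps an edge to its endpoints' difference, ∂[p,q] = q − p. For instance
  ∂[v_0,v_5] = [v_5] − [v_0].
This gives a 6×7 integer matrix of rank 5; reducing to Smith normal form yields diagonal entries (1,1,1,1,1).

Boundary ∂_2: C_2 → C_1 acts by ∂[p,q,r] = [q,r] − [p,r] + [p,q]. For instance
  ∂[v_0,v_2,v_5] = [v_2,v_5] − [v_0,v_5] + [v_0,v_2].
This gives a 7×1 integer matrix of rank 1; reducing to Smith normal form yields diagonal entries (1).

From H_k ≅ ker(∂_k) / im(∂_{k+1}) we obtain:

  H_0: rank C_0 − rank ∂_1 = 6 − 5 = 1, and the invariant factors of ∂_1 are all 1, so H_0 = Z.
  H_1: rank ker ∂_1 − rank ∂_2 = (7 − 5) − 1 = 1, and the invariant factors of ∂_2 are all 1, so H_1 = Z.
  H_2: rank ker ∂_2 − rank ∂_3 = (1 − 1) − 0 = 0, and there is no ∂_3, so H_2 = 0.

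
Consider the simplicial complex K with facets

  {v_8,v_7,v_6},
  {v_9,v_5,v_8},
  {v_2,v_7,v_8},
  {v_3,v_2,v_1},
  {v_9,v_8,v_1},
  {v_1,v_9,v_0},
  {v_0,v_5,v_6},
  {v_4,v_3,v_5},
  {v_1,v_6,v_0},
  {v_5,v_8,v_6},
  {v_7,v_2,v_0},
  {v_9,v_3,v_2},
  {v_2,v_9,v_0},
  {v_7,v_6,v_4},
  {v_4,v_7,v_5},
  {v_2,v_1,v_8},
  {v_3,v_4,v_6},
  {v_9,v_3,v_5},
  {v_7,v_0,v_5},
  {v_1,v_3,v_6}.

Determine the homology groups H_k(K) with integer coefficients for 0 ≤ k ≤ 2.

Fix the vertex order v_0 < v_1 < v_2 < v_3 < v_4 < v_5 < v_6 < v_7 < v_8 < v_9 and write every simplex with vertices in increasing order. Then dim K = 2 and the simplices of K are:

  0-simplices (10): [v_0], [v_1], [v_2], [v_3], [v_4], [v_5], [v_6], [v_7], [v_8], [v_9]
  1-simplices (30): (30 of them)
  2-simplices (20): (20 of them)

Hence C_0 ≅ Z^10, C_1 ≅ Z^30, C_2 ≅ Z^20.

The boundary map ∂_1: C_1 → C_0 maps an edge to its endpoints' difference, ∂[p,q] = q − p.
As a 10×30 matrix over Z this has rank 9, with invariant factors (1,1,1,1,1,1,1,1,1).

Boundary ∂_2: C_2 → C_1 acts by ∂[p,q,r] = [q,r] − [p,r] + [p,q]. For instance
  ∂[v_6,v_7,v_8] = [v_7,v_8] − [v_6,v_8] + [v_6,v_7],
  ∂[v_3,v_5,v_9] = [v_5,v_9] − [v_3,v_9] + [v_3,v_5].
As a 30×20 matrix over Z this has rank 20, with invariant factors (1,1,1,1,1,1,1,1,1,1,1,1,1,1,1,1,1,1,1,2).

Computing H_k = (kernel of ∂_k) / (image of ∂_{k+1}):

  H_0: rank C_0 − rank ∂_1 = 10 − 9 = 1, and the invariant factors of ∂_1 are all 1, so H_0 = Z.
  H_1: rank ker ∂_1 − rank ∂_2 = (30 − 9) − 20 = 1, and ∂_2 has invariant factor 2 > 1, so H_1 = Z ⊕ Z/2Z.
  H_2: rank ker ∂_2 − rank ∂_3 = (20 − 20) − 0 = 0, and there is no ∂_3, so H_2 = 0.

As a check, the Euler characteristic is 10 − 30 + 20 = 0, which agrees with 1 − 1 + 0 = 0.
(K is a triangulation of the Klein bottle.)

H_0 ≅ Z,  H_1 ≅ Z ⊕ Z/2Z,  H_2 = 0.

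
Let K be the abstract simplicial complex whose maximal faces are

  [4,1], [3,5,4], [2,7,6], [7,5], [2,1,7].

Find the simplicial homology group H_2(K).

K has 7 vertices, 10 edges, 3 triangles.
rank ∂_2 = 3, rank ∂_3 = 0 ⇒ b_2 = 3 − 3 − 0 = 0. So H_2 = 0.

H_2 = 0.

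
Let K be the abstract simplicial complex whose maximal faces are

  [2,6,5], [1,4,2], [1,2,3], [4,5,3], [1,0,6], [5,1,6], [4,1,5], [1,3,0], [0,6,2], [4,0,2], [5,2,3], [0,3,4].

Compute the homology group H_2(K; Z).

Fix the vertex order 0 < 1 < 2 < 3 < 4 < 5 < 6 and write every simplex with vertices in increasing order. Then dim K = 2 and the simplices of K are:

  0-simplices (7): [0], [1], [2], [3], [4], [5], [6]
  1-simplices (18): [0,1], [0,2], [0,3], [0,4], [0,6], [1,2], [1,3], [1,4], [1,5], [1,6], [2,3], [2,4], [2,5], [2,6], [3,4], [3,5], [4,5], [5,6]
  2-simplices (12): [0,1,3], [0,1,6], [0,2,4], [0,2,6], [0,3,4], [1,2,3], [1,2,4], [1,4,5], [1,5,6], [2,3,5], [2,5,6], [3,4,5]

giving chain groups C_0 ≅ Z^7, C_1 ≅ Z^18, C_2 ≅ Z^12.

∂_1: C_1 → C_0 maps an edge to its endpoints' difference, ∂[p,q] = q − p. For instance
  ∂[1,4] = [4] − [1].
As a 7×18 matrix over Z this has rank 6, with invariant factors (1,1,1,1,1,1).

Boundary ∂_2: C_2 → C_1 maps a triangle to the signed sum of its edges. For instance
  ∂[1,2,3] = [2,3] − [1,3] + [1,2],
  ∂[2,5,6] = [5,6] − [2,6] + [2,5].
The resulting 18×12 matrix has rank 12, and its Smith normal form has invariant factors (1,1,1,1,1,1,1,1,1,1,1,2).

From H_k ≅ ker(∂_k) / im(∂_{k+1}) we obtain:

  H_2: rank ker ∂_2 − rank ∂_3 = (12 − 12) − 0 = 0, and there is no ∂_3, so H_2 = 0.

H_2 = 0.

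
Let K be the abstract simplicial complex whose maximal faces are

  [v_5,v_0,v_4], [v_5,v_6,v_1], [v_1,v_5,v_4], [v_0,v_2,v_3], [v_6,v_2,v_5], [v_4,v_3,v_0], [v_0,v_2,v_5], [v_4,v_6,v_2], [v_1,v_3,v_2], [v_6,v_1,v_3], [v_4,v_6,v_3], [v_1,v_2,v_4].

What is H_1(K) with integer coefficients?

H_1 = Z/2.

Order the vertices as v_0 < v_1 < v_2 < v_3 < v_4 < v_5 < v_6. Listing each simplex with vertices in this order, K has dimension 2 with simplices:

  0-simplices (7): [v_0], [v_1], [v_2], [v_3], [v_4], [v_5], [v_6]
  1-simplices (18): (18 of them)
  2-simplices (12): (12 of them)

Hence C_0 ≅ Z^7, C_1 ≅ Z^18, C_2 ≅ Z^12.

Boundary ∂_1: C_1 → C_0 sends each edge [p,q] (with p < q) to q − p. For instance
  ∂[v_0,v_2] = [v_2] − [v_0].
The 7×18 boundary matrix has rank 6 and Smith normal form diag(1,1,1,1,1,1).

Boundary ∂_2: C_2 → C_1 maps a triangle to the signed sum of its edges. For instance
  ∂[v_1,v_2,v_3] = [v_2,v_3] − [v_1,v_3] + [v_1,v_2],
  ∂[v_1,v_2,v_4] = [v_2,v_4] − [v_1,v_4] + [v_1,v_2].
This gives a 18×12 integer matrix of rank 12; reducing to Smith normal form yields diagonal entries (1,1,1,1,1,1,1,1,1,1,1,2).

From H_k ≅ ker(∂_k) / im(∂_{k+1}) we obtain:

  H_1: rank ker ∂_1 − rank ∂_2 = (18 − 6) − 12 = 0, and ∂_2 has invariant factor 2 > 1, so H_1 = Z/2.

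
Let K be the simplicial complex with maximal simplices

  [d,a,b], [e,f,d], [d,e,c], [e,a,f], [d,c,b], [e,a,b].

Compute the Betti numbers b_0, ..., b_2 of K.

b_0 = 1, b_1 = 1, b_2 = 0.

Fix the vertex order a < b < c < d < e < f and write every simplex with vertices in increasing order. Then dim K = 2 and the simplices of K are:

  0-simplices (6): a, b, c, d, e, f
  1-simplices (12): ab, ad, ae, af, bc, bd, be, cd, ce, de, df, ef
  2-simplices (6): abd, abe, aef, bcd, cde, def

giving chain groups C_0 ≅ Z^6, C_1 ≅ Z^12, C_2 ≅ Z^6.

Boundary ∂_1: C_1 → C_0 sends each edge [p,q] (with p < q) to q − p. For instance
  ∂ae = e − a.
The resulting 6×12 matrix has rank 5, and its Smith normal form has invariant factors (1,1,1,1,1).

Boundary ∂_2: C_2 → C_1 acts by ∂[p,q,r] = [q,r] − [p,r] + [p,q]. For instance
  ∂abe = be − ae + ab,
  ∂def = ef − df + de.
As a 12×6 matrix over Z this has rank 6, with invariant factors (1,1,1,1,1,1).

From H_k ≅ ker(∂_k) / im(∂_{k+1}) we obtain:

  H_0: rank C_0 − rank ∂_1 = 6 − 5 = 1, and the invariant factors of ∂_1 are all 1, so H_0 = Z.
  H_1: rank ker ∂_1 − rank ∂_2 = (12 − 5) − 6 = 1, and the invariant factors of ∂_2 are all 1, so H_1 = Z.
  H_2: rank ker ∂_2 − rank ∂_3 = (6 − 6) − 0 = 0, and there is no ∂_3, so H_2 = 0.

As a check, the Euler characteristic is 6 − 12 + 6 = 0, which agrees with 1 − 1 + 0 = 0.
(K is a triangulation of the cylinder S^1 x I.)

Hence the Betti numbers are b_0 = 1, b_1 = 1, b_2 = 0.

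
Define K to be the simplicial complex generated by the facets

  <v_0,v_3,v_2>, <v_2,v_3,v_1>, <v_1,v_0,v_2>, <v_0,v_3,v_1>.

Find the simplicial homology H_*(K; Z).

H_0 = Z,  H_1 = 0,  H_2 = Z.

Take the total order v_0 < v_1 < v_2 < v_3 on the vertex set. Then K (dimension 2) consists of the simplices:

  0-simplices (4): [v_0], [v_1], [v_2], [v_3]
  1-simplices (6): [v_0,v_1], [v_0,v_2], [v_0,v_3], [v_1,v_2], [v_1,v_3], [v_2,v_3]
  2-simplices (4): [v_0,v_1,v_2], [v_0,v_1,v_3], [v_0,v_2,v_3], [v_1,v_2,v_3]

so the chain groups are C_0 ≅ Z^4, C_1 ≅ Z^6, C_2 ≅ Z^4.

Boundary ∂_1: C_1 → C_0 maps an edge to its endpoints' difference, ∂[p,q] = q − p. For instance
  ∂[v_0,v_2] = [v_2] − [v_0].
The resulting 4×6 matrix has rank 3, and its Smith normal form has invariant factors (1,1,1).

∂_2: C_2 → C_1 maps a triangle to the signed sum of its edges. For instance
  ∂[v_1,v_2,v_3] = [v_2,v_3] − [v_1,v_3] + [v_1,v_2],
  ∂[v_0,v_2,v_3] = [v_2,v_3] − [v_0,v_3] + [v_0,v_2].
As a 6×4 matrix over Z this has rank 3, with invariant factors (1,1,1).

Computing H_k = (kernel of ∂_k) / (image of ∂_{k+1}):

  H_0: rank C_0 − rank ∂_1 = 4 − 3 = 1, and the invariant factors of ∂_1 are all 1, so H_0 = Z.
  H_1: rank ker ∂_1 − rank ∂_2 = (6 − 3) − 3 = 0, and the invariant factors of ∂_2 are all 1, so H_1 = 0.
  H_2: rank ker ∂_2 − rank ∂_3 = (4 − 3) − 0 = 1, and there is no ∂_3, so H_2 = Z.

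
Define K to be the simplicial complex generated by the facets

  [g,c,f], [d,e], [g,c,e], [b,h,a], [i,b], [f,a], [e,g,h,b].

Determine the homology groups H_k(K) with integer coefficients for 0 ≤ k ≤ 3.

H_0 = Z,  H_1 = Z,  H_2 = 0,  H_3 = 0.

K has 9 vertices, 15 edges, 7 triangles, 1 3-simplex.
rank ∂_0 = 0, rank ∂_1 = 8 ⇒ b_0 = 9 − 0 − 8 = 1; all invariant factors of ∂_1 are 1 so no torsion. So H_0 = Z.
rank ∂_1 = 8, rank ∂_2 = 6 ⇒ b_1 = 15 − 8 − 6 = 1; all invariant factors of ∂_2 are 1 so no torsion. So H_1 = Z.
rank ∂_2 = 6, rank ∂_3 = 1 ⇒ b_2 = 7 − 6 − 1 = 0; all invariant factors of ∂_3 are 1 so no torsion. So H_2 = 0.
rank ∂_3 = 1, rank ∂_4 = 0 ⇒ b_3 = 1 − 1 − 0 = 0. So H_3 = 0.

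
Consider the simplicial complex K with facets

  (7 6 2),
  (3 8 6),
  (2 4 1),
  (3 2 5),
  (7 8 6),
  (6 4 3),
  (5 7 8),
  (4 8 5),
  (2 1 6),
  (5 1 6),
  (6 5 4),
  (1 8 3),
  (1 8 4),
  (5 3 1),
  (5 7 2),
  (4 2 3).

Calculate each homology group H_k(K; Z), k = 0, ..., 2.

We work with the vertex ordering 1 < 2 < 3 < 4 < 5 < 6 < 7 < 8. The simplices of K, each written with vertices in increasing order, are:

  0-simplices (8): [1], [2], [3], [4], [5], [6], [7], [8]
  1-simplices (24): (24 of them)
  2-simplices (16): [1,2,4], [1,2,6], [1,3,5], [1,3,8], [1,4,8], [1,5,6], [2,3,4], [2,3,5], [2,5,7], [2,6,7], [3,4,6], [3,6,8], [4,5,6], [4,5,8], [5,7,8], [6,7,8]

giving chain groups C_0 ≅ Z^8, C_1 ≅ Z^24, C_2 ≅ Z^16.

∂_1: C_1 → C_0 sends each edge [p,q] (with p < q) to q − p.
This gives a 8×24 integer matrix of rank 7; reducing to Smith normal form yields diagonal entries (1,1,1,1,1,1,1).

∂_2: C_2 → C_1 sends each 2-simplex [p,q,r] to [q,r] − [p,r] + [p,q]. For instance
  ∂[2,6,7] = [6,7] − [2,7] + [2,6],
  ∂[1,2,6] = [2,6] − [1,6] + [1,2].
The resulting 24×16 matrix has rank 15, and its Smith normal form has invariant factors (1,1,1,1,1,1,1,1,1,1,1,1,1,1,1).

Computing H_k = (kernel of ∂_k) / (image of ∂_{k+1}):

  H_0: rank C_0 − rank ∂_1 = 8 − 7 = 1, and the invariant factors of ∂_1 are all 1, so H_0 = Z.
  H_1: rank ker ∂_1 − rank ∂_2 = (24 − 7) − 15 = 2, and the invariant factors of ∂_2 are all 1, so H_1 = Z^2.
  H_2: rank ker ∂_2 − rank ∂_3 = (16 − 15) − 0 = 1, and there is no ∂_3, so H_2 = Z.

As a check, the Euler characteristic is 8 − 24 + 16 = 0, which agrees with 1 − 2 + 1 = 0.

H_0 = Z,  H_1 = Z^2,  H_2 = Z.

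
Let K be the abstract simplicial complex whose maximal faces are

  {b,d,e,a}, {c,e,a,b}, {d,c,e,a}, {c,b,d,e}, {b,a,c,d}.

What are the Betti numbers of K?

Take the total order a < b < c < d < e on the vertex set. Then K (dimension 3) consists of the simplices:

  0-simplices (5): a, b, c, d, e
  1-simplices (10): ab, ac, ad, ae, bc, bd, be, cd, ce, de
  2-simplices (10): abc, abd, abe, acd, ace, ade, bcd, bce, bde, cde
  3-simplices (5): abcd, abce, abde, acde, bcde

giving chain groups C_0 ≅ Z^5, C_1 ≅ Z^10, C_2 ≅ Z^10, C_3 ≅ Z^5.

∂_1: C_1 → C_0 sends each edge [p,q] (with p < q) to q − p. For instance
  ∂de = e − d.
This gives a 5×10 integer matrix of rank 4; reducing to Smith normal form yields diagonal entries (1,1,1,1).

Boundary ∂_2: C_2 → C_1 maps a triangle to the signed sum of its edges. For instance
  ∂bde = de − be + bd,
  ∂bce = ce − be + bc.
As a 10×10 matrix over Z this has rank 6, with invariant factors (1,1,1,1,1,1).

∂_3: C_3 → C_2 sends each 3-simplex σ to the alternating sum Σ_i (−1)^i (σ with its i-th vertex removed). For instance
  ∂abcd = bcd − acd + abd − abc,
  ∂bcde = cde − bde + bce − bcd.
The 10×5 boundary matrix has rank 4 and Smith normal form diag(1,1,1,1).

From H_k ≅ ker(∂_k) / im(∂_{k+1}) we obtain:

  H_0: rank C_0 − rank ∂_1 = 5 − 4 = 1, and the invariant factors of ∂_1 are all 1, so H_0 = Z.
  H_1: rank ker ∂_1 − rank ∂_2 = (10 − 4) − 6 = 0, and the invariant factors of ∂_2 are all 1, so H_1 = 0.
  H_2: rank ker ∂_2 − rank ∂_3 = (10 − 6) − 4 = 0, and the invariant factors of ∂_3 are all 1, so H_2 = 0.
  H_3: rank ker ∂_3 − rank ∂_4 = (5 − 4) − 0 = 1, and there is no ∂_4, so H_3 = Z.

(K is a triangulation of the 3-sphere S^3.)

Hence the Betti numbers are b_0 = 1, b_1 = 0, b_2 = 0, b_3 = 1.

b_0 = 1, b_1 = 0, b_2 = 0, b_3 = 1.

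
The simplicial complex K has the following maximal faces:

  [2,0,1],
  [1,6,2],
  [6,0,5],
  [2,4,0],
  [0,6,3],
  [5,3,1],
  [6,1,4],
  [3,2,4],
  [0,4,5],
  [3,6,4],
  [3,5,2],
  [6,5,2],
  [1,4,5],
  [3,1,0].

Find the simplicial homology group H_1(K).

H_1 = Z^2.

Fix the vertex order 0 < 1 < 2 < 3 < 4 < 5 < 6 and write every simplex with vertices in increasing order. Then dim K = 2 and the simplices of K are:

  0-simplices (7): [0], [1], [2], [3], [4], [5], [6]
  1-simplices (21): [0,1], [0,2], [0,3], [0,4], [0,5], [0,6], [1,2], [1,3], [1,4], [1,5], [1,6], [2,3], [2,4], [2,5], [2,6], [3,4], [3,5], [3,6], [4,5], [4,6], [5,6]
  2-simplices (14): [0,1,2], [0,1,3], [0,2,4], [0,3,6], [0,4,5], [0,5,6], [1,2,6], [1,3,5], [1,4,5], [1,4,6], [2,3,4], [2,3,5], [2,5,6], [3,4,6]

giving chain groups C_0 ≅ Z^7, C_1 ≅ Z^21, C_2 ≅ Z^14.

∂_1: C_1 → C_0 sends each edge [p,q] (with p < q) to q − p. For instance
  ∂[0,1] = [1] − [0].
The 7×21 boundary matrix has rank 6 and Smith normal form diag(1,1,1,1,1,1).

The boundary map ∂_2: C_2 → C_1 maps a triangle to the signed sum of its edges. For instance
  ∂[2,3,4] = [3,4] − [2,4] + [2,3],
  ∂[1,4,5] = [4,5] − [1,5] + [1,4].
The resulting 21×14 matrix has rank 13, and its Smith normal form has invariant factors (1,1,1,1,1,1,1,1,1,1,1,1,1).

Now H_k = ker ∂_k / im ∂_{k+1}, so:

  H_1: rank ker ∂_1 − rank ∂_2 = (21 − 6) − 13 = 2, and the invariant factors of ∂_2 are all 1, so H_1 = Z^2.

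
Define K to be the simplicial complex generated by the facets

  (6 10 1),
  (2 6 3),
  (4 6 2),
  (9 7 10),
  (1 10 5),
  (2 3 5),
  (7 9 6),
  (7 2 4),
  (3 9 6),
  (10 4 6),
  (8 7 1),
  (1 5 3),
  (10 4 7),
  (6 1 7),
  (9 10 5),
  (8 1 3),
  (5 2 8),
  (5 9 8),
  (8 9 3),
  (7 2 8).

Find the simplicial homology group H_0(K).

H_0 ≅ Z.

We work with the vertex ordering 1 < 2 < 3 < 4 < 5 < 6 < 7 < 8 < 9 < 10. The simplices of K, each written with vertices in increasing order, are:

  0-simplices (10): [1], [2], [3], [4], [5], [6], [7], [8], [9], [10]
  1-simplices (30): (30 of them)
  2-simplices (20): (20 of them)

so the chain groups are C_0 ≅ Z^10, C_1 ≅ Z^30, C_2 ≅ Z^20.

∂_1: C_1 → C_0 is given by ∂[p,q] = [q] − [p].
This gives a 10×30 integer matrix of rank 9; reducing to Smith normal form yields diagonal entries (1,1,1,1,1,1,1,1,1).

∂_2: C_2 → C_1 acts by ∂[p,q,r] = [q,r] − [p,r] + [p,q]. For instance
  ∂[2,5,8] = [5,8] − [2,8] + [2,5],
  ∂[1,7,8] = [7,8] − [1,8] + [1,7].
As a 30×20 matrix over Z this has rank 20, with invariant factors (1,1,1,1,1,1,1,1,1,1,1,1,1,1,1,1,1,1,1,2).

Computing H_k = (kernel of ∂_k) / (image of ∂_{k+1}):

  H_0: rank C_0 − rank ∂_1 = 10 − 9 = 1, and the invariant factors of ∂_1 are all 1, so H_0 ≅ Z.

(K is a triangulation of the Klein bottle.)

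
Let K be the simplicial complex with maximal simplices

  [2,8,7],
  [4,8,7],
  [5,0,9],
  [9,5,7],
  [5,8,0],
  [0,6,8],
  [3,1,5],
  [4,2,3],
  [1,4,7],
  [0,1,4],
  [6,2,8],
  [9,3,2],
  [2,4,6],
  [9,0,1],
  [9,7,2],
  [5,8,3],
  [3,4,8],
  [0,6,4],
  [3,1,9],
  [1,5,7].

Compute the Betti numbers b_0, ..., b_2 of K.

Order the vertices as 0 < 1 < 2 < 3 < 4 < 5 < 6 < 7 < 8 < 9. Listing each simplex with vertices in this order, K has dimension 2 with simplices:

  0-simplices (10): [0], [1], [2], [3], [4], [5], [6], [7], [8], [9]
  1-simplices (30): (30 of them)
  2-simplices (20): (20 of them)

so the chain groups are C_0 ≅ Z^10, C_1 ≅ Z^30, C_2 ≅ Z^20.

∂_1: C_1 → C_0 sends each edge [p,q] (with p < q) to q − p.
The resulting 10×30 matrix has rank 9, and its Smith normal form has invariant factors (1,1,1,1,1,1,1,1,1).

∂_2: C_2 → C_1 acts by ∂[p,q,r] = [q,r] − [p,r] + [p,q]. For instance
  ∂[3,4,8] = [4,8] − [3,8] + [3,4],
  ∂[2,7,8] = [7,8] − [2,8] + [2,7].
The 30×20 boundary matrix has rank 20 and Smith normal form diag(1,1,1,1,1,1,1,1,1,1,1,1,1,1,1,1,1,1,1,2).

Reading off H_k = ker ∂_k / im ∂_{k+1}:

  H_0: rank C_0 − rank ∂_1 = 10 − 9 = 1, and the invariant factors of ∂_1 are all 1, so H_0 = Z.
  H_1: rank ker ∂_1 − rank ∂_2 = (30 − 9) − 20 = 1, and ∂_2 has invariant factor 2 > 1, so H_1 = Z ⊕ Z/2.
  H_2: rank ker ∂_2 − rank ∂_3 = (20 − 20) − 0 = 0, and there is no ∂_3, so H_2 = 0.

Hence the Betti numbers are b_0 = 1, b_1 = 1, b_2 = 0.

b_0 = 1, b_1 = 1, b_2 = 0.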